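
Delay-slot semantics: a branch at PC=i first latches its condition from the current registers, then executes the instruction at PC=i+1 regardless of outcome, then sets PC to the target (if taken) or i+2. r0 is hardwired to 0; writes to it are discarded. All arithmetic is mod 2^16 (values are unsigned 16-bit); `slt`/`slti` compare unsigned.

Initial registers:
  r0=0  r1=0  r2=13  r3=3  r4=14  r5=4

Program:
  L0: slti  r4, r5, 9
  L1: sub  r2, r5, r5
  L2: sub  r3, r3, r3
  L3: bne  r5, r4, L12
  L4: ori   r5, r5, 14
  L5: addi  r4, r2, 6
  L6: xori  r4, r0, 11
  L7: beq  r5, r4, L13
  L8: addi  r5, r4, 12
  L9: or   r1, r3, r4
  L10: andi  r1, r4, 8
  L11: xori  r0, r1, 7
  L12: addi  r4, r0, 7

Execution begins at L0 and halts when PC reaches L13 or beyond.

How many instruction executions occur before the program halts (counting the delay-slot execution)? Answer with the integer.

6

[0] slti  r4, r5, 9  →  {r0:0, r1:0, r2:13, r3:3, r4:1, r5:4}
[1] sub  r2, r5, r5  →  {r0:0, r1:0, r2:0, r3:3, r4:1, r5:4}
[2] sub  r3, r3, r3  →  {r0:0, r1:0, r2:0, r3:0, r4:1, r5:4}
[3] bne  r5, r4, L12  →  {r0:0, r1:0, r2:0, r3:0, r4:1, r5:4}  ⟨branch taken⟩
[4] ori   r5, r5, 14  →  {r0:0, r1:0, r2:0, r3:0, r4:1, r5:14}
[12] addi  r4, r0, 7  →  {r0:0, r1:0, r2:0, r3:0, r4:7, r5:14}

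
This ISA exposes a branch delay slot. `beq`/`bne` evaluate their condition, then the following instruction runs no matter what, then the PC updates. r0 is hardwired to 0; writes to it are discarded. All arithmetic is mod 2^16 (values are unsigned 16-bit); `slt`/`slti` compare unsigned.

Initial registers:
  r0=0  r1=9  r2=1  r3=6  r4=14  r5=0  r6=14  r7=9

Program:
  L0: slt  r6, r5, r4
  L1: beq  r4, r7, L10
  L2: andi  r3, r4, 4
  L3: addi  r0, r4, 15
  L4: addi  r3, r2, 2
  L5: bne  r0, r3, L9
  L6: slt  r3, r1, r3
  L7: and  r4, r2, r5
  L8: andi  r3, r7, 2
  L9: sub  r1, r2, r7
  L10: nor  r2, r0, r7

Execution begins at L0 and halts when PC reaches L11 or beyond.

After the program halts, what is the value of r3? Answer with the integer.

0

#0 slt  r6, r5, r4 ; 0/9/1/6/14/0/1/9
#1 beq  r4, r7, L10 ; 0/9/1/6/14/0/1/9 ; →fallthru
#2 andi  r3, r4, 4 ; 0/9/1/4/14/0/1/9
#3 addi  r0, r4, 15 ; 0/9/1/4/14/0/1/9
#4 addi  r3, r2, 2 ; 0/9/1/3/14/0/1/9
#5 bne  r0, r3, L9 ; 0/9/1/3/14/0/1/9 ; →target
#6 slt  r3, r1, r3 ; 0/9/1/0/14/0/1/9
#9 sub  r1, r2, r7 ; 0/65528/1/0/14/0/1/9
#10 nor  r2, r0, r7 ; 0/65528/65526/0/14/0/1/9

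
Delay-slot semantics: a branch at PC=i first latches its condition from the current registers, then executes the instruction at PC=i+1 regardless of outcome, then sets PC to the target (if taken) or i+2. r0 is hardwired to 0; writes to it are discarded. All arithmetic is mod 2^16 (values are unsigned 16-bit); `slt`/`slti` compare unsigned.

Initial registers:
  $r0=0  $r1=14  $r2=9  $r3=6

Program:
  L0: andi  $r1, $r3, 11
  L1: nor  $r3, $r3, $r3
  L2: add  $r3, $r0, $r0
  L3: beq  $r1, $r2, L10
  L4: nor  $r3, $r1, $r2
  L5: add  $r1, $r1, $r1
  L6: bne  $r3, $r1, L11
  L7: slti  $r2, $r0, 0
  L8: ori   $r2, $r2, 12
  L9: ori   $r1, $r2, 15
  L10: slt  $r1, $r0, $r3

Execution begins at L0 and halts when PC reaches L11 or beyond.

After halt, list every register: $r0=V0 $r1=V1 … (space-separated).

$r0=0 $r1=4 $r2=0 $r3=65524

  step pc=0: andi  $r1, $r3, 11  regs=(0,2,9,6)
  step pc=1: nor  $r3, $r3, $r3  regs=(0,2,9,65529)
  step pc=2: add  $r3, $r0, $r0  regs=(0,2,9,0)
  step pc=3: beq  $r1, $r2, L10  cond=F  regs=(0,2,9,0)
  step pc=4: nor  $r3, $r1, $r2  regs=(0,2,9,65524)
  step pc=5: add  $r1, $r1, $r1  regs=(0,4,9,65524)
  step pc=6: bne  $r3, $r1, L11  cond=T  regs=(0,4,9,65524)
  step pc=7: slti  $r2, $r0, 0  regs=(0,4,0,65524)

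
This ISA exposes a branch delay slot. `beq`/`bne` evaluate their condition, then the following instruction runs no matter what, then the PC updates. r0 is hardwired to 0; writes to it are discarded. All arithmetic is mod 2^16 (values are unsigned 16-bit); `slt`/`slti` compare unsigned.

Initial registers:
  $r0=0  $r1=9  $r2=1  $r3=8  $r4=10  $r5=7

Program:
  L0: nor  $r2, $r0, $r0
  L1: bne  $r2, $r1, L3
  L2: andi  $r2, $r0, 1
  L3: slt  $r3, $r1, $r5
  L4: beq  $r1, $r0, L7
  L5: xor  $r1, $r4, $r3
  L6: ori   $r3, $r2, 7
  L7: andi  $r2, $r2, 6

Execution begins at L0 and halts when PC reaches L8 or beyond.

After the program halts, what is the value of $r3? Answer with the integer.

7

#0 nor  $r2, $r0, $r0 ; 0/9/65535/8/10/7
#1 bne  $r2, $r1, L3 ; 0/9/65535/8/10/7 ; →target
#2 andi  $r2, $r0, 1 ; 0/9/0/8/10/7
#3 slt  $r3, $r1, $r5 ; 0/9/0/0/10/7
#4 beq  $r1, $r0, L7 ; 0/9/0/0/10/7 ; →fallthru
#5 xor  $r1, $r4, $r3 ; 0/10/0/0/10/7
#6 ori   $r3, $r2, 7 ; 0/10/0/7/10/7
#7 andi  $r2, $r2, 6 ; 0/10/0/7/10/7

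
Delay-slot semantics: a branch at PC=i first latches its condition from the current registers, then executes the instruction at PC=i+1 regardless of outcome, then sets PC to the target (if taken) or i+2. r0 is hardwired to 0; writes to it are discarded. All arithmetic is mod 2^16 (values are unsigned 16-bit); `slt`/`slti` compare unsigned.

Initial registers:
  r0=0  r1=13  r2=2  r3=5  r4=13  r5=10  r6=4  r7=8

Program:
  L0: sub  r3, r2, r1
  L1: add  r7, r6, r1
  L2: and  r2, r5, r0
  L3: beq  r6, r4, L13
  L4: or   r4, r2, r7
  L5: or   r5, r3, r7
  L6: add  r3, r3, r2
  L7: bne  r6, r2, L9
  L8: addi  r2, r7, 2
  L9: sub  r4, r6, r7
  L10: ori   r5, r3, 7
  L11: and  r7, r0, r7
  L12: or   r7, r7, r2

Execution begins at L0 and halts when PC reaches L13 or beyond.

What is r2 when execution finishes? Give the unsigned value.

  step pc=0: sub  r3, r2, r1  regs=(0,13,2,65525,13,10,4,8)
  step pc=1: add  r7, r6, r1  regs=(0,13,2,65525,13,10,4,17)
  step pc=2: and  r2, r5, r0  regs=(0,13,0,65525,13,10,4,17)
  step pc=3: beq  r6, r4, L13  cond=F  regs=(0,13,0,65525,13,10,4,17)
  step pc=4: or   r4, r2, r7  regs=(0,13,0,65525,17,10,4,17)
  step pc=5: or   r5, r3, r7  regs=(0,13,0,65525,17,65525,4,17)
  step pc=6: add  r3, r3, r2  regs=(0,13,0,65525,17,65525,4,17)
  step pc=7: bne  r6, r2, L9  cond=T  regs=(0,13,0,65525,17,65525,4,17)
  step pc=8: addi  r2, r7, 2  regs=(0,13,19,65525,17,65525,4,17)
  step pc=9: sub  r4, r6, r7  regs=(0,13,19,65525,65523,65525,4,17)
  step pc=10: ori   r5, r3, 7  regs=(0,13,19,65525,65523,65527,4,17)
  step pc=11: and  r7, r0, r7  regs=(0,13,19,65525,65523,65527,4,0)
  step pc=12: or   r7, r7, r2  regs=(0,13,19,65525,65523,65527,4,19)

19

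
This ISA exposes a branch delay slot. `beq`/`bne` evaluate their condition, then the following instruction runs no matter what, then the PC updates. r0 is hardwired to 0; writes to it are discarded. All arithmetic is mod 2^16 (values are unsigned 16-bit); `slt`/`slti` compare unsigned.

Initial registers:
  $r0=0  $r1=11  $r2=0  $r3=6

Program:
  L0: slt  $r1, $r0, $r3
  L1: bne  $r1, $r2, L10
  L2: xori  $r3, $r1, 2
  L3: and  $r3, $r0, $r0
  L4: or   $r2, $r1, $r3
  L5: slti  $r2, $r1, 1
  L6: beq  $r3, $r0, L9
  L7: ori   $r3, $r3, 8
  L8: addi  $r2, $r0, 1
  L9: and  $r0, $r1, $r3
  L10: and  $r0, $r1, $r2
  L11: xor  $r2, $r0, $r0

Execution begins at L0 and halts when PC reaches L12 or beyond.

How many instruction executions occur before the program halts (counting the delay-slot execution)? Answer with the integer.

5

[0] slt  $r1, $r0, $r3  →  {$r0:0, $r1:1, $r2:0, $r3:6}
[1] bne  $r1, $r2, L10  →  {$r0:0, $r1:1, $r2:0, $r3:6}  ⟨branch taken⟩
[2] xori  $r3, $r1, 2  →  {$r0:0, $r1:1, $r2:0, $r3:3}
[10] and  $r0, $r1, $r2  →  {$r0:0, $r1:1, $r2:0, $r3:3}
[11] xor  $r2, $r0, $r0  →  {$r0:0, $r1:1, $r2:0, $r3:3}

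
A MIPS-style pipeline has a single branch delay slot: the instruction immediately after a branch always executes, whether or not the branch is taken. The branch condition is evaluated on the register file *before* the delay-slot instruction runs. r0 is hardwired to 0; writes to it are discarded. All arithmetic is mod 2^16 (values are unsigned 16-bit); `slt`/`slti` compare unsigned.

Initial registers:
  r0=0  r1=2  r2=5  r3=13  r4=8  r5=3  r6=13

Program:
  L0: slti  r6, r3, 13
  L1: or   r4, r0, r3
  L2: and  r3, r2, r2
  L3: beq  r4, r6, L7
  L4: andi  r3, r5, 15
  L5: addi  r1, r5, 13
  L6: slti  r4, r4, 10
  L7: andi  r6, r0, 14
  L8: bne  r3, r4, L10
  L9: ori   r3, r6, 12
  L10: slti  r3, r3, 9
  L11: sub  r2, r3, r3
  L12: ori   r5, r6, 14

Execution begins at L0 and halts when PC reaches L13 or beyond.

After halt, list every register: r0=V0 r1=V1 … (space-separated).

  step pc=0: slti  r6, r3, 13  regs=(0,2,5,13,8,3,0)
  step pc=1: or   r4, r0, r3  regs=(0,2,5,13,13,3,0)
  step pc=2: and  r3, r2, r2  regs=(0,2,5,5,13,3,0)
  step pc=3: beq  r4, r6, L7  cond=F  regs=(0,2,5,5,13,3,0)
  step pc=4: andi  r3, r5, 15  regs=(0,2,5,3,13,3,0)
  step pc=5: addi  r1, r5, 13  regs=(0,16,5,3,13,3,0)
  step pc=6: slti  r4, r4, 10  regs=(0,16,5,3,0,3,0)
  step pc=7: andi  r6, r0, 14  regs=(0,16,5,3,0,3,0)
  step pc=8: bne  r3, r4, L10  cond=T  regs=(0,16,5,3,0,3,0)
  step pc=9: ori   r3, r6, 12  regs=(0,16,5,12,0,3,0)
  step pc=10: slti  r3, r3, 9  regs=(0,16,5,0,0,3,0)
  step pc=11: sub  r2, r3, r3  regs=(0,16,0,0,0,3,0)
  step pc=12: ori   r5, r6, 14  regs=(0,16,0,0,0,14,0)

r0=0 r1=16 r2=0 r3=0 r4=0 r5=14 r6=0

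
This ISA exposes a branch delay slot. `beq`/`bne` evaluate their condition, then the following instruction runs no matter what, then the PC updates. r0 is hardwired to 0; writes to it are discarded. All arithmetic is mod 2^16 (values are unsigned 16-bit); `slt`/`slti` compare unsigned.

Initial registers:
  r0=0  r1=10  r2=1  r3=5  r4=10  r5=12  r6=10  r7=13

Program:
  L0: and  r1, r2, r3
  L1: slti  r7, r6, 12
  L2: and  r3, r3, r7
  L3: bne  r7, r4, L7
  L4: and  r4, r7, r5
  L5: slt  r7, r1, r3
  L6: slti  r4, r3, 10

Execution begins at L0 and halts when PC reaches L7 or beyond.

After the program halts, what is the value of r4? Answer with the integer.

  step pc=0: and  r1, r2, r3  regs=(0,1,1,5,10,12,10,13)
  step pc=1: slti  r7, r6, 12  regs=(0,1,1,5,10,12,10,1)
  step pc=2: and  r3, r3, r7  regs=(0,1,1,1,10,12,10,1)
  step pc=3: bne  r7, r4, L7  cond=T  regs=(0,1,1,1,10,12,10,1)
  step pc=4: and  r4, r7, r5  regs=(0,1,1,1,0,12,10,1)

0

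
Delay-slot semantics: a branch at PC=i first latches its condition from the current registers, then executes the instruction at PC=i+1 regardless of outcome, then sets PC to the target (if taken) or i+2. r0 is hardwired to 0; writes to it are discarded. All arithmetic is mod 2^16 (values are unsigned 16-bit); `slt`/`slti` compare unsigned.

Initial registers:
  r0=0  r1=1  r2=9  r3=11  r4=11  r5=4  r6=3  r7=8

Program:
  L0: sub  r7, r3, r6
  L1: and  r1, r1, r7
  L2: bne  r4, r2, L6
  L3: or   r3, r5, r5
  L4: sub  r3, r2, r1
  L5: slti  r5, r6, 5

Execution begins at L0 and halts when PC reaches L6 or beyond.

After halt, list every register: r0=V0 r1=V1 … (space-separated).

PC=0  sub  r7, r3, r6        | r0=0 r1=1 r2=9 r3=11 r4=11 r5=4 r6=3 r7=8
PC=1  and  r1, r1, r7        | r0=0 r1=0 r2=9 r3=11 r4=11 r5=4 r6=3 r7=8
PC=2  bne  r4, r2, L6        | r0=0 r1=0 r2=9 r3=11 r4=11 r5=4 r6=3 r7=8  [TAKEN]
PC=3  or   r3, r5, r5        | r0=0 r1=0 r2=9 r3=4 r4=11 r5=4 r6=3 r7=8

r0=0 r1=0 r2=9 r3=4 r4=11 r5=4 r6=3 r7=8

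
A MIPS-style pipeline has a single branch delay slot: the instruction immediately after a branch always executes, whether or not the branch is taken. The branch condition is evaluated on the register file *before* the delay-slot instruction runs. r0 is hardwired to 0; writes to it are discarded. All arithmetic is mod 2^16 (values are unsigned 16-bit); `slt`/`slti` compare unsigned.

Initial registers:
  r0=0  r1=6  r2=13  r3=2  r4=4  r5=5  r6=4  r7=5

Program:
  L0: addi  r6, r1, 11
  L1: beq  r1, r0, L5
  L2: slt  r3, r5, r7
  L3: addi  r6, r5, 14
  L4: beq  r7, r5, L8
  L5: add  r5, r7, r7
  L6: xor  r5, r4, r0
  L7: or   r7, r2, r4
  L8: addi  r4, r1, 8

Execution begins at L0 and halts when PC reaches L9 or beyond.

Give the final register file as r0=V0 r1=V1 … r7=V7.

r0=0 r1=6 r2=13 r3=0 r4=14 r5=10 r6=19 r7=5

  step pc=0: addi  r6, r1, 11  regs=(0,6,13,2,4,5,17,5)
  step pc=1: beq  r1, r0, L5  cond=F  regs=(0,6,13,2,4,5,17,5)
  step pc=2: slt  r3, r5, r7  regs=(0,6,13,0,4,5,17,5)
  step pc=3: addi  r6, r5, 14  regs=(0,6,13,0,4,5,19,5)
  step pc=4: beq  r7, r5, L8  cond=T  regs=(0,6,13,0,4,5,19,5)
  step pc=5: add  r5, r7, r7  regs=(0,6,13,0,4,10,19,5)
  step pc=8: addi  r4, r1, 8  regs=(0,6,13,0,14,10,19,5)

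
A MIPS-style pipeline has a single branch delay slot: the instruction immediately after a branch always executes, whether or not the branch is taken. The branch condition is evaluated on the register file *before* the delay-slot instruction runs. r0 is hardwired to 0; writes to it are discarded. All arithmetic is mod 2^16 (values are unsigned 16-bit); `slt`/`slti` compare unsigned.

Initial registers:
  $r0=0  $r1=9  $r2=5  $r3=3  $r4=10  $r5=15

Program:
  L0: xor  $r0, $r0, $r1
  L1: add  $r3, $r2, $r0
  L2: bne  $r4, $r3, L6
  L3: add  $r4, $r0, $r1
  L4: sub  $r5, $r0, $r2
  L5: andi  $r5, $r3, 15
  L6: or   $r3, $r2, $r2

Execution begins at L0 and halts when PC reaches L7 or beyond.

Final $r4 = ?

PC=0  xor  $r0, $r0, $r1     | $r0=0 $r1=9 $r2=5 $r3=3 $r4=10 $r5=15
PC=1  add  $r3, $r2, $r0     | $r0=0 $r1=9 $r2=5 $r3=5 $r4=10 $r5=15
PC=2  bne  $r4, $r3, L6      | $r0=0 $r1=9 $r2=5 $r3=5 $r4=10 $r5=15  [TAKEN]
PC=3  add  $r4, $r0, $r1     | $r0=0 $r1=9 $r2=5 $r3=5 $r4=9 $r5=15
PC=6  or   $r3, $r2, $r2     | $r0=0 $r1=9 $r2=5 $r3=5 $r4=9 $r5=15

9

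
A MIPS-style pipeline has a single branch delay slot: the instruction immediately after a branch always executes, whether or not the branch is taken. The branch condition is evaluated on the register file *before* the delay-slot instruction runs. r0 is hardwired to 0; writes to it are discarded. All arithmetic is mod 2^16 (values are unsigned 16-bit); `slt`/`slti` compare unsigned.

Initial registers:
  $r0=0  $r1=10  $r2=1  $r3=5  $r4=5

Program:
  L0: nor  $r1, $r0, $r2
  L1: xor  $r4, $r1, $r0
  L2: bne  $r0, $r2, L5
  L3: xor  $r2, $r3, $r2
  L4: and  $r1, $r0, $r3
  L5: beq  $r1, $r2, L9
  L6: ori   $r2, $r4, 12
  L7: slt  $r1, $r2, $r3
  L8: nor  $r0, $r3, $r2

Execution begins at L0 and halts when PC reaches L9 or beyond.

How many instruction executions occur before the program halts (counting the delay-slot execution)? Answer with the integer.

8

#0 nor  $r1, $r0, $r2 ; 0/65534/1/5/5
#1 xor  $r4, $r1, $r0 ; 0/65534/1/5/65534
#2 bne  $r0, $r2, L5 ; 0/65534/1/5/65534 ; →target
#3 xor  $r2, $r3, $r2 ; 0/65534/4/5/65534
#5 beq  $r1, $r2, L9 ; 0/65534/4/5/65534 ; →fallthru
#6 ori   $r2, $r4, 12 ; 0/65534/65534/5/65534
#7 slt  $r1, $r2, $r3 ; 0/0/65534/5/65534
#8 nor  $r0, $r3, $r2 ; 0/0/65534/5/65534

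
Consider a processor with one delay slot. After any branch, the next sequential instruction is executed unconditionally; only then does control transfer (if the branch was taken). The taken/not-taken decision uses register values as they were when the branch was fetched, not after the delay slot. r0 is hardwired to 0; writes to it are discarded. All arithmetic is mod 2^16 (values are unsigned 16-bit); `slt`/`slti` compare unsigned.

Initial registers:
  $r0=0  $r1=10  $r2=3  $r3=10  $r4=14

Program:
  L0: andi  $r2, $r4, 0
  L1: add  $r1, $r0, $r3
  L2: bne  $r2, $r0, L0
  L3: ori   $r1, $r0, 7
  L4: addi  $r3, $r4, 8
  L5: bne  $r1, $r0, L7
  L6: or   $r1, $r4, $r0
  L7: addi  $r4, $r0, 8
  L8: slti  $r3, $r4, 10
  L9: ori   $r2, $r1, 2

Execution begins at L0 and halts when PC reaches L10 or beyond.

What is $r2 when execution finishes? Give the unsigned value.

#0 andi  $r2, $r4, 0 ; 0/10/0/10/14
#1 add  $r1, $r0, $r3 ; 0/10/0/10/14
#2 bne  $r2, $r0, L0 ; 0/10/0/10/14 ; →fallthru
#3 ori   $r1, $r0, 7 ; 0/7/0/10/14
#4 addi  $r3, $r4, 8 ; 0/7/0/22/14
#5 bne  $r1, $r0, L7 ; 0/7/0/22/14 ; →target
#6 or   $r1, $r4, $r0 ; 0/14/0/22/14
#7 addi  $r4, $r0, 8 ; 0/14/0/22/8
#8 slti  $r3, $r4, 10 ; 0/14/0/1/8
#9 ori   $r2, $r1, 2 ; 0/14/14/1/8

14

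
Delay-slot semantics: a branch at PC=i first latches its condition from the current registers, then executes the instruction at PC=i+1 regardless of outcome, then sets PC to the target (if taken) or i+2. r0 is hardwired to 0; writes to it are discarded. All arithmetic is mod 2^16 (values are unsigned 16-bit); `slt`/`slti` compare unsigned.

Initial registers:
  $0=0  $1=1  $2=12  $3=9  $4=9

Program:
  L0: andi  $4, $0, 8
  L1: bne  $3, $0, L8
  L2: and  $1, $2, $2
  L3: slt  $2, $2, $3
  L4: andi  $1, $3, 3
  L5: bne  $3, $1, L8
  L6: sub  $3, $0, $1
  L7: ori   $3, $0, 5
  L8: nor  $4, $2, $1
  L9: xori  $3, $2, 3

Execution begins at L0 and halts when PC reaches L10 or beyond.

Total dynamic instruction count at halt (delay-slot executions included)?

[0] andi  $4, $0, 8  →  {$0:0, $1:1, $2:12, $3:9, $4:0}
[1] bne  $3, $0, L8  →  {$0:0, $1:1, $2:12, $3:9, $4:0}  ⟨branch taken⟩
[2] and  $1, $2, $2  →  {$0:0, $1:12, $2:12, $3:9, $4:0}
[8] nor  $4, $2, $1  →  {$0:0, $1:12, $2:12, $3:9, $4:65523}
[9] xori  $3, $2, 3  →  {$0:0, $1:12, $2:12, $3:15, $4:65523}

5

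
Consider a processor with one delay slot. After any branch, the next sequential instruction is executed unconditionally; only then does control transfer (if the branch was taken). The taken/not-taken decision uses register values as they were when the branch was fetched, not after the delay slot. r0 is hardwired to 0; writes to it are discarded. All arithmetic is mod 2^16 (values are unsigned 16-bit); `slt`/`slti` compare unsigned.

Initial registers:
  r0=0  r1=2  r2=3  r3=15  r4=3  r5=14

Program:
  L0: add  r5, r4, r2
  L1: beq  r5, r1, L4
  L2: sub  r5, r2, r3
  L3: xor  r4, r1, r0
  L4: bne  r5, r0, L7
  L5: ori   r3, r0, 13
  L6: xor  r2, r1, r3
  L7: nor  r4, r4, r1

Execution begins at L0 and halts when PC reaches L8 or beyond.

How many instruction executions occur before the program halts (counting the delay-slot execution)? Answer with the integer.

7

PC=0  add  r5, r4, r2        | r0=0 r1=2 r2=3 r3=15 r4=3 r5=6
PC=1  beq  r5, r1, L4        | r0=0 r1=2 r2=3 r3=15 r4=3 r5=6  [not taken]
PC=2  sub  r5, r2, r3        | r0=0 r1=2 r2=3 r3=15 r4=3 r5=65524
PC=3  xor  r4, r1, r0        | r0=0 r1=2 r2=3 r3=15 r4=2 r5=65524
PC=4  bne  r5, r0, L7        | r0=0 r1=2 r2=3 r3=15 r4=2 r5=65524  [TAKEN]
PC=5  ori   r3, r0, 13       | r0=0 r1=2 r2=3 r3=13 r4=2 r5=65524
PC=7  nor  r4, r4, r1        | r0=0 r1=2 r2=3 r3=13 r4=65533 r5=65524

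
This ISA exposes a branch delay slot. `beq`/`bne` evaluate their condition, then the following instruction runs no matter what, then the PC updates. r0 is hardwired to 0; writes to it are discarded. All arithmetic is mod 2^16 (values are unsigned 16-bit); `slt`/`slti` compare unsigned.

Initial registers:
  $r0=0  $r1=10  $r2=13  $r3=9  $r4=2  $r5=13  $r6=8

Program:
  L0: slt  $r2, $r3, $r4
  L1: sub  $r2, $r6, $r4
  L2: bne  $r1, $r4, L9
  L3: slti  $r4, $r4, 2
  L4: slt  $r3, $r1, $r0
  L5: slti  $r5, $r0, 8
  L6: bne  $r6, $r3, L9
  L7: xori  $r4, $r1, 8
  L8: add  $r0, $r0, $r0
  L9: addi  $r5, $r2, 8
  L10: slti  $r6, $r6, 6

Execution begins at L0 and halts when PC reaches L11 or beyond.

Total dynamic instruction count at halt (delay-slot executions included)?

6

  step pc=0: slt  $r2, $r3, $r4  regs=(0,10,0,9,2,13,8)
  step pc=1: sub  $r2, $r6, $r4  regs=(0,10,6,9,2,13,8)
  step pc=2: bne  $r1, $r4, L9  cond=T  regs=(0,10,6,9,2,13,8)
  step pc=3: slti  $r4, $r4, 2  regs=(0,10,6,9,0,13,8)
  step pc=9: addi  $r5, $r2, 8  regs=(0,10,6,9,0,14,8)
  step pc=10: slti  $r6, $r6, 6  regs=(0,10,6,9,0,14,0)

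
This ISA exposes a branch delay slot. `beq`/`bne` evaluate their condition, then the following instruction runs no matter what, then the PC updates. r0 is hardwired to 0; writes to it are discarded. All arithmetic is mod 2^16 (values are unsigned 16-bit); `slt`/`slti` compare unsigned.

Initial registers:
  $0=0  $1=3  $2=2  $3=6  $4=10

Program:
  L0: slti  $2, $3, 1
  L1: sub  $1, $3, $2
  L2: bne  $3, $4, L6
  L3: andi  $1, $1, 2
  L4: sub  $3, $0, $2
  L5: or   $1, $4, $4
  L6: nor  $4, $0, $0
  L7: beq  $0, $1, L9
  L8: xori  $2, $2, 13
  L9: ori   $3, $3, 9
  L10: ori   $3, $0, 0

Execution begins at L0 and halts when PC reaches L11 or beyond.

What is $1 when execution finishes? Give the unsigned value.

2

  step pc=0: slti  $2, $3, 1  regs=(0,3,0,6,10)
  step pc=1: sub  $1, $3, $2  regs=(0,6,0,6,10)
  step pc=2: bne  $3, $4, L6  cond=T  regs=(0,6,0,6,10)
  step pc=3: andi  $1, $1, 2  regs=(0,2,0,6,10)
  step pc=6: nor  $4, $0, $0  regs=(0,2,0,6,65535)
  step pc=7: beq  $0, $1, L9  cond=F  regs=(0,2,0,6,65535)
  step pc=8: xori  $2, $2, 13  regs=(0,2,13,6,65535)
  step pc=9: ori   $3, $3, 9  regs=(0,2,13,15,65535)
  step pc=10: ori   $3, $0, 0  regs=(0,2,13,0,65535)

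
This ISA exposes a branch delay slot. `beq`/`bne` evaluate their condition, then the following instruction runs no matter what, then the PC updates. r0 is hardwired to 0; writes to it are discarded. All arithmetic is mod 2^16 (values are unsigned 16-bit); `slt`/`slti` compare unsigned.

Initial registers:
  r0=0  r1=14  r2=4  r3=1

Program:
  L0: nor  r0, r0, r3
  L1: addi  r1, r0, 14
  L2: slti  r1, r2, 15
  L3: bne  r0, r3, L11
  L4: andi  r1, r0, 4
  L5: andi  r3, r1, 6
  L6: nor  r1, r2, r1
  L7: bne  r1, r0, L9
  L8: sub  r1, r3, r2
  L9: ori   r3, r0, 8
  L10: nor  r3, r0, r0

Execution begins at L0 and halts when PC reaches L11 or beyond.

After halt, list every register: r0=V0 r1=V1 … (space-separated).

  step pc=0: nor  r0, r0, r3  regs=(0,14,4,1)
  step pc=1: addi  r1, r0, 14  regs=(0,14,4,1)
  step pc=2: slti  r1, r2, 15  regs=(0,1,4,1)
  step pc=3: bne  r0, r3, L11  cond=T  regs=(0,1,4,1)
  step pc=4: andi  r1, r0, 4  regs=(0,0,4,1)

r0=0 r1=0 r2=4 r3=1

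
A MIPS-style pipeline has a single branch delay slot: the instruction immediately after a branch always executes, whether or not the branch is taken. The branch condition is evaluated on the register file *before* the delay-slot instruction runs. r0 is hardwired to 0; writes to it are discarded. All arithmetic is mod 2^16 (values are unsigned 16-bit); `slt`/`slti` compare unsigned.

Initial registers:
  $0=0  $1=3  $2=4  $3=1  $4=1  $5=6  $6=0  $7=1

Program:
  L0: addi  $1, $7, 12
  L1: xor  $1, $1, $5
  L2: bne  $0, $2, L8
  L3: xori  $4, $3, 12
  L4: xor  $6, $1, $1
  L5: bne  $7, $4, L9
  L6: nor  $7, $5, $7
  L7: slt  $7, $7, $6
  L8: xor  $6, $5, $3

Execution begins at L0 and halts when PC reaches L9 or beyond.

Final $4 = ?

PC=0  addi  $1, $7, 12       | $0=0 $1=13 $2=4 $3=1 $4=1 $5=6 $6=0 $7=1
PC=1  xor  $1, $1, $5        | $0=0 $1=11 $2=4 $3=1 $4=1 $5=6 $6=0 $7=1
PC=2  bne  $0, $2, L8        | $0=0 $1=11 $2=4 $3=1 $4=1 $5=6 $6=0 $7=1  [TAKEN]
PC=3  xori  $4, $3, 12       | $0=0 $1=11 $2=4 $3=1 $4=13 $5=6 $6=0 $7=1
PC=8  xor  $6, $5, $3        | $0=0 $1=11 $2=4 $3=1 $4=13 $5=6 $6=7 $7=1

13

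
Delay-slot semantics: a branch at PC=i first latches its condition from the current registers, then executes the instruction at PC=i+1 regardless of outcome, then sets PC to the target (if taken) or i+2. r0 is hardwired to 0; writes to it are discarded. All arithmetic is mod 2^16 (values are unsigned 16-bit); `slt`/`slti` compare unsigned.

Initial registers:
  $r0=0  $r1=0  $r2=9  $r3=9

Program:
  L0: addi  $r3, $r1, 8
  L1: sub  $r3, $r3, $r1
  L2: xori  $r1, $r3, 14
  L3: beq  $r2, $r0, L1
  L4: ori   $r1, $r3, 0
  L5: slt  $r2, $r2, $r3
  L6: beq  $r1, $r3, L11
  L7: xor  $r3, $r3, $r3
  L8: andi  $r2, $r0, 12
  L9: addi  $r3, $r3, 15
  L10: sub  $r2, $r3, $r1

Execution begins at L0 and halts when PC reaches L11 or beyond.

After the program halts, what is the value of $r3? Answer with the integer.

0

PC=0  addi  $r3, $r1, 8      | $r0=0 $r1=0 $r2=9 $r3=8
PC=1  sub  $r3, $r3, $r1     | $r0=0 $r1=0 $r2=9 $r3=8
PC=2  xori  $r1, $r3, 14     | $r0=0 $r1=6 $r2=9 $r3=8
PC=3  beq  $r2, $r0, L1      | $r0=0 $r1=6 $r2=9 $r3=8  [not taken]
PC=4  ori   $r1, $r3, 0      | $r0=0 $r1=8 $r2=9 $r3=8
PC=5  slt  $r2, $r2, $r3     | $r0=0 $r1=8 $r2=0 $r3=8
PC=6  beq  $r1, $r3, L11     | $r0=0 $r1=8 $r2=0 $r3=8  [TAKEN]
PC=7  xor  $r3, $r3, $r3     | $r0=0 $r1=8 $r2=0 $r3=0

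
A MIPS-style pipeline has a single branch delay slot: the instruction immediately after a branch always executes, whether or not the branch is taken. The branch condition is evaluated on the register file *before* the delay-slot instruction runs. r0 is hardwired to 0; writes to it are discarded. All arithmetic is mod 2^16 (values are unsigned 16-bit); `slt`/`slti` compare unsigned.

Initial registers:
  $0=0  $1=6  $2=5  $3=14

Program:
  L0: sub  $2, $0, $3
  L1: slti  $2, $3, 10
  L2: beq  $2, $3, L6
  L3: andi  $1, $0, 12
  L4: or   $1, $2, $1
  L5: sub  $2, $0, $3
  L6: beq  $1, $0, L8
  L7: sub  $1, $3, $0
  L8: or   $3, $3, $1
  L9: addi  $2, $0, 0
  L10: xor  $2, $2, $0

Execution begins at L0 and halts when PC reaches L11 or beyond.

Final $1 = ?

PC=0  sub  $2, $0, $3        | $0=0 $1=6 $2=65522 $3=14
PC=1  slti  $2, $3, 10       | $0=0 $1=6 $2=0 $3=14
PC=2  beq  $2, $3, L6        | $0=0 $1=6 $2=0 $3=14  [not taken]
PC=3  andi  $1, $0, 12       | $0=0 $1=0 $2=0 $3=14
PC=4  or   $1, $2, $1        | $0=0 $1=0 $2=0 $3=14
PC=5  sub  $2, $0, $3        | $0=0 $1=0 $2=65522 $3=14
PC=6  beq  $1, $0, L8        | $0=0 $1=0 $2=65522 $3=14  [TAKEN]
PC=7  sub  $1, $3, $0        | $0=0 $1=14 $2=65522 $3=14
PC=8  or   $3, $3, $1        | $0=0 $1=14 $2=65522 $3=14
PC=9  addi  $2, $0, 0        | $0=0 $1=14 $2=0 $3=14
PC=10 xor  $2, $2, $0        | $0=0 $1=14 $2=0 $3=14

14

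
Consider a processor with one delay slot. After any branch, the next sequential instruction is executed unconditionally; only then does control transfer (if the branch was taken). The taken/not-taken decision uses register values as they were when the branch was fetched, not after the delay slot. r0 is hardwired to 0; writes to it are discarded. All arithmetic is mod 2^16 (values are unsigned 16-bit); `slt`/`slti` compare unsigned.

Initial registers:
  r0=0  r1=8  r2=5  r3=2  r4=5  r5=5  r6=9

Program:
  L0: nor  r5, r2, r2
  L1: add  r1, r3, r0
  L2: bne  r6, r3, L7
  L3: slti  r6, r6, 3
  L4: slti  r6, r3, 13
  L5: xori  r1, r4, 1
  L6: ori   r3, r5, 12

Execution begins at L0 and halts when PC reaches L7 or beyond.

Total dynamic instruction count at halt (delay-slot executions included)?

  step pc=0: nor  r5, r2, r2  regs=(0,8,5,2,5,65530,9)
  step pc=1: add  r1, r3, r0  regs=(0,2,5,2,5,65530,9)
  step pc=2: bne  r6, r3, L7  cond=T  regs=(0,2,5,2,5,65530,9)
  step pc=3: slti  r6, r6, 3  regs=(0,2,5,2,5,65530,0)

4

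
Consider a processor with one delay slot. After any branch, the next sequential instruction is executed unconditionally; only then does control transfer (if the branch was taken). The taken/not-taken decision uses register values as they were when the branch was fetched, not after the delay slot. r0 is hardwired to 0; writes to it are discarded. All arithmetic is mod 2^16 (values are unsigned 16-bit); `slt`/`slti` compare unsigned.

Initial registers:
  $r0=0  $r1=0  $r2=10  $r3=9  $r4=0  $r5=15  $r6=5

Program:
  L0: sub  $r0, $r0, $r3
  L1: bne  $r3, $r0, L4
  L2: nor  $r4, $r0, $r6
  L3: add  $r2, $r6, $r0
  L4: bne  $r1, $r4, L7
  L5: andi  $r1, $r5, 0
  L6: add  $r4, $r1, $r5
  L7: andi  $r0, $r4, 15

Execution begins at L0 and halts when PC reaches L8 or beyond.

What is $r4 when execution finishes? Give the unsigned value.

[0] sub  $r0, $r0, $r3  →  {$r0:0, $r1:0, $r2:10, $r3:9, $r4:0, $r5:15, $r6:5}
[1] bne  $r3, $r0, L4  →  {$r0:0, $r1:0, $r2:10, $r3:9, $r4:0, $r5:15, $r6:5}  ⟨branch taken⟩
[2] nor  $r4, $r0, $r6  →  {$r0:0, $r1:0, $r2:10, $r3:9, $r4:65530, $r5:15, $r6:5}
[4] bne  $r1, $r4, L7  →  {$r0:0, $r1:0, $r2:10, $r3:9, $r4:65530, $r5:15, $r6:5}  ⟨branch taken⟩
[5] andi  $r1, $r5, 0  →  {$r0:0, $r1:0, $r2:10, $r3:9, $r4:65530, $r5:15, $r6:5}
[7] andi  $r0, $r4, 15  →  {$r0:0, $r1:0, $r2:10, $r3:9, $r4:65530, $r5:15, $r6:5}

65530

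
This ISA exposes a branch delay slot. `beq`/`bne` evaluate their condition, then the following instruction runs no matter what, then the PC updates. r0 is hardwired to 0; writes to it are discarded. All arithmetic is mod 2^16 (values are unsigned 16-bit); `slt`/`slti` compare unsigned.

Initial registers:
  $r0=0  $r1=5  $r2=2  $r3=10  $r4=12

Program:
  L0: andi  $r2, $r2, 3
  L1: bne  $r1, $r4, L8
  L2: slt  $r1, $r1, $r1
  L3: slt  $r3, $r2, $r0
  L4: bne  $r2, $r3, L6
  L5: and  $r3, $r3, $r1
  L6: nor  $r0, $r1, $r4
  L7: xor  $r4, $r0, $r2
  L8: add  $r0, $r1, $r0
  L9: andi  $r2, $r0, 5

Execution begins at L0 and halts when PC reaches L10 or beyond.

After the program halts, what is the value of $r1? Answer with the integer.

0

[0] andi  $r2, $r2, 3  →  {$r0:0, $r1:5, $r2:2, $r3:10, $r4:12}
[1] bne  $r1, $r4, L8  →  {$r0:0, $r1:5, $r2:2, $r3:10, $r4:12}  ⟨branch taken⟩
[2] slt  $r1, $r1, $r1  →  {$r0:0, $r1:0, $r2:2, $r3:10, $r4:12}
[8] add  $r0, $r1, $r0  →  {$r0:0, $r1:0, $r2:2, $r3:10, $r4:12}
[9] andi  $r2, $r0, 5  →  {$r0:0, $r1:0, $r2:0, $r3:10, $r4:12}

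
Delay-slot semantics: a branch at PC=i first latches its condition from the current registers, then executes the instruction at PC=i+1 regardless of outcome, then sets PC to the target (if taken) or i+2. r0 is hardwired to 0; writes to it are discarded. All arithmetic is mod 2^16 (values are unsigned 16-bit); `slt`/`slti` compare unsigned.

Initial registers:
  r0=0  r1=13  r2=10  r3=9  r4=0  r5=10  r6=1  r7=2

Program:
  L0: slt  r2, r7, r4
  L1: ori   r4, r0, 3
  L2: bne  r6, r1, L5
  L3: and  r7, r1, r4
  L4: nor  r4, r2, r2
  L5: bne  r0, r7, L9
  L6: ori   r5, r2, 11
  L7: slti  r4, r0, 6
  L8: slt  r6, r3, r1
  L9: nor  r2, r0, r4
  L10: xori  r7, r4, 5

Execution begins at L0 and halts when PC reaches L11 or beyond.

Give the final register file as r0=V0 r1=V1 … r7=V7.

r0=0 r1=13 r2=65532 r3=9 r4=3 r5=11 r6=1 r7=6

[0] slt  r2, r7, r4  →  {r0:0, r1:13, r2:0, r3:9, r4:0, r5:10, r6:1, r7:2}
[1] ori   r4, r0, 3  →  {r0:0, r1:13, r2:0, r3:9, r4:3, r5:10, r6:1, r7:2}
[2] bne  r6, r1, L5  →  {r0:0, r1:13, r2:0, r3:9, r4:3, r5:10, r6:1, r7:2}  ⟨branch taken⟩
[3] and  r7, r1, r4  →  {r0:0, r1:13, r2:0, r3:9, r4:3, r5:10, r6:1, r7:1}
[5] bne  r0, r7, L9  →  {r0:0, r1:13, r2:0, r3:9, r4:3, r5:10, r6:1, r7:1}  ⟨branch taken⟩
[6] ori   r5, r2, 11  →  {r0:0, r1:13, r2:0, r3:9, r4:3, r5:11, r6:1, r7:1}
[9] nor  r2, r0, r4  →  {r0:0, r1:13, r2:65532, r3:9, r4:3, r5:11, r6:1, r7:1}
[10] xori  r7, r4, 5  →  {r0:0, r1:13, r2:65532, r3:9, r4:3, r5:11, r6:1, r7:6}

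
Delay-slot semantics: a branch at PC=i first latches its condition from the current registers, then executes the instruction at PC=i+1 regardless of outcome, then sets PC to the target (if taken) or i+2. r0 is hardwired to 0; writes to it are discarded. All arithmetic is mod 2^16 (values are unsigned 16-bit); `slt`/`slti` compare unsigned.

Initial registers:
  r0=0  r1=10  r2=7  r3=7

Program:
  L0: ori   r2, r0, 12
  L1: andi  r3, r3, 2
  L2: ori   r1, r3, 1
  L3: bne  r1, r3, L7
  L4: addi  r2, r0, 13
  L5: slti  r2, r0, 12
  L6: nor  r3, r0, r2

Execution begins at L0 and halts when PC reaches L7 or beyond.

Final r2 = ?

#0 ori   r2, r0, 12 ; 0/10/12/7
#1 andi  r3, r3, 2 ; 0/10/12/2
#2 ori   r1, r3, 1 ; 0/3/12/2
#3 bne  r1, r3, L7 ; 0/3/12/2 ; →target
#4 addi  r2, r0, 13 ; 0/3/13/2

13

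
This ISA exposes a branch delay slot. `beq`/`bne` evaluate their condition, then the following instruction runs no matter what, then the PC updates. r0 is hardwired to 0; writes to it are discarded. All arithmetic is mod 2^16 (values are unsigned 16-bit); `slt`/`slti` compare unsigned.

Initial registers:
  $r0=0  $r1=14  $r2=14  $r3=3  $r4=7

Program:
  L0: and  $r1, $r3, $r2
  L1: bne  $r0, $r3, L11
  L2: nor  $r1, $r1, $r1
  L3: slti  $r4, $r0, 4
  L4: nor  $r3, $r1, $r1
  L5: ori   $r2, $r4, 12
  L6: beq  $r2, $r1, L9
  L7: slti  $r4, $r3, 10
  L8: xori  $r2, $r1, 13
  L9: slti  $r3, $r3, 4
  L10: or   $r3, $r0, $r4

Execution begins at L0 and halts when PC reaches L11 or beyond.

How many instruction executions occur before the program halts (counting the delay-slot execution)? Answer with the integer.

3

[0] and  $r1, $r3, $r2  →  {$r0:0, $r1:2, $r2:14, $r3:3, $r4:7}
[1] bne  $r0, $r3, L11  →  {$r0:0, $r1:2, $r2:14, $r3:3, $r4:7}  ⟨branch taken⟩
[2] nor  $r1, $r1, $r1  →  {$r0:0, $r1:65533, $r2:14, $r3:3, $r4:7}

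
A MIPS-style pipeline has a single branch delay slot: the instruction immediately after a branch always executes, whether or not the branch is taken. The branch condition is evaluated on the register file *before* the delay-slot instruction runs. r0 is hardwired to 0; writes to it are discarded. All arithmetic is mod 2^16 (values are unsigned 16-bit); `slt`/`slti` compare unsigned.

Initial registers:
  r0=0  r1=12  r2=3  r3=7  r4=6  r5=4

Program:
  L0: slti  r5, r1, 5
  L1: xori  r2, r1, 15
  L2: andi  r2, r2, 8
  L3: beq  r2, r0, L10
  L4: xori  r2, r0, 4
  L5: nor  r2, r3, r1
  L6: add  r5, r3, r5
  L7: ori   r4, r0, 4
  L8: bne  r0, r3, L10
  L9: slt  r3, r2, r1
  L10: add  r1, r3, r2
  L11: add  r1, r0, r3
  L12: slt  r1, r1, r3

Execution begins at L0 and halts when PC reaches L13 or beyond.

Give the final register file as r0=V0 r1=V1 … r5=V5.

#0 slti  r5, r1, 5 ; 0/12/3/7/6/0
#1 xori  r2, r1, 15 ; 0/12/3/7/6/0
#2 andi  r2, r2, 8 ; 0/12/0/7/6/0
#3 beq  r2, r0, L10 ; 0/12/0/7/6/0 ; →target
#4 xori  r2, r0, 4 ; 0/12/4/7/6/0
#10 add  r1, r3, r2 ; 0/11/4/7/6/0
#11 add  r1, r0, r3 ; 0/7/4/7/6/0
#12 slt  r1, r1, r3 ; 0/0/4/7/6/0

r0=0 r1=0 r2=4 r3=7 r4=6 r5=0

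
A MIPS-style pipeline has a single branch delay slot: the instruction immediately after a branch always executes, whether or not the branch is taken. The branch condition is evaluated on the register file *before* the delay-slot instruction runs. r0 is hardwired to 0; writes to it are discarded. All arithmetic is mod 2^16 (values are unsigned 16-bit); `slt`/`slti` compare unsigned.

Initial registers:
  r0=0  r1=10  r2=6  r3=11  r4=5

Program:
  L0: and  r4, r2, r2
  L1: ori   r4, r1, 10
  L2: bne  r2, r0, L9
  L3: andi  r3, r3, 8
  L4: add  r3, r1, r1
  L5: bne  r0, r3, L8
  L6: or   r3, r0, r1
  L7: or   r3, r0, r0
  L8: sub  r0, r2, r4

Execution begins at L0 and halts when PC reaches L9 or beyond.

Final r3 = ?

8

  step pc=0: and  r4, r2, r2  regs=(0,10,6,11,6)
  step pc=1: ori   r4, r1, 10  regs=(0,10,6,11,10)
  step pc=2: bne  r2, r0, L9  cond=T  regs=(0,10,6,11,10)
  step pc=3: andi  r3, r3, 8  regs=(0,10,6,8,10)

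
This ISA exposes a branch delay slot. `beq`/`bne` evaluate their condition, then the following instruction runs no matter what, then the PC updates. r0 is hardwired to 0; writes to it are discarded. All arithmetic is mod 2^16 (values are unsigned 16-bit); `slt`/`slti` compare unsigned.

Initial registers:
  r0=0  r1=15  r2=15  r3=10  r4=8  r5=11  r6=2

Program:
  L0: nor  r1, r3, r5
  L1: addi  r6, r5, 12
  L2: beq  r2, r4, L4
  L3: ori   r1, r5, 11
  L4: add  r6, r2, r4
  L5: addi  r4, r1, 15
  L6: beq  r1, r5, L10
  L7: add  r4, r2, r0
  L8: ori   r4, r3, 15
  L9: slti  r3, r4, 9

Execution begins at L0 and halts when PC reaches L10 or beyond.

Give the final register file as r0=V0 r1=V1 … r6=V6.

PC=0  nor  r1, r3, r5        | r0=0 r1=65524 r2=15 r3=10 r4=8 r5=11 r6=2
PC=1  addi  r6, r5, 12       | r0=0 r1=65524 r2=15 r3=10 r4=8 r5=11 r6=23
PC=2  beq  r2, r4, L4        | r0=0 r1=65524 r2=15 r3=10 r4=8 r5=11 r6=23  [not taken]
PC=3  ori   r1, r5, 11       | r0=0 r1=11 r2=15 r3=10 r4=8 r5=11 r6=23
PC=4  add  r6, r2, r4        | r0=0 r1=11 r2=15 r3=10 r4=8 r5=11 r6=23
PC=5  addi  r4, r1, 15       | r0=0 r1=11 r2=15 r3=10 r4=26 r5=11 r6=23
PC=6  beq  r1, r5, L10       | r0=0 r1=11 r2=15 r3=10 r4=26 r5=11 r6=23  [TAKEN]
PC=7  add  r4, r2, r0        | r0=0 r1=11 r2=15 r3=10 r4=15 r5=11 r6=23

r0=0 r1=11 r2=15 r3=10 r4=15 r5=11 r6=23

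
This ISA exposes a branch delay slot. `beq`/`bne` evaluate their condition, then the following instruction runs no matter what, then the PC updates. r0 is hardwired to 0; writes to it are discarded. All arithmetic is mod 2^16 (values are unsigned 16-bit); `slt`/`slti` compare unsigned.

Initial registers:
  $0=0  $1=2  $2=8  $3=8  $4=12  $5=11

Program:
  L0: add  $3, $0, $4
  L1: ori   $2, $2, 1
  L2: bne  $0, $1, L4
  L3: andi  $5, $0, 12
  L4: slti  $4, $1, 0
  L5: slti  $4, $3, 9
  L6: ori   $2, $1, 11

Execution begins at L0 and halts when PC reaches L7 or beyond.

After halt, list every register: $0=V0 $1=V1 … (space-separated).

$0=0 $1=2 $2=11 $3=12 $4=0 $5=0

  step pc=0: add  $3, $0, $4  regs=(0,2,8,12,12,11)
  step pc=1: ori   $2, $2, 1  regs=(0,2,9,12,12,11)
  step pc=2: bne  $0, $1, L4  cond=T  regs=(0,2,9,12,12,11)
  step pc=3: andi  $5, $0, 12  regs=(0,2,9,12,12,0)
  step pc=4: slti  $4, $1, 0  regs=(0,2,9,12,0,0)
  step pc=5: slti  $4, $3, 9  regs=(0,2,9,12,0,0)
  step pc=6: ori   $2, $1, 11  regs=(0,2,11,12,0,0)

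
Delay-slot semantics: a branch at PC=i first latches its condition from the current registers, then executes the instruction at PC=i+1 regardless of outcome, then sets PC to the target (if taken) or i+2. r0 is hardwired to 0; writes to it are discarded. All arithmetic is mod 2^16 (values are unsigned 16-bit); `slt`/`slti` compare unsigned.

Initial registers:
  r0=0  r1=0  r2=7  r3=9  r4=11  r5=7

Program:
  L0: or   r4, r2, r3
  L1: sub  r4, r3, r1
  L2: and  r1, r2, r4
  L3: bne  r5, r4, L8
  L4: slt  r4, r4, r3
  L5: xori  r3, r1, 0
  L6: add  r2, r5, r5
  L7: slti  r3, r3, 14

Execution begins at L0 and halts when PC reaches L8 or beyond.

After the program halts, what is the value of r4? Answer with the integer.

  step pc=0: or   r4, r2, r3  regs=(0,0,7,9,15,7)
  step pc=1: sub  r4, r3, r1  regs=(0,0,7,9,9,7)
  step pc=2: and  r1, r2, r4  regs=(0,1,7,9,9,7)
  step pc=3: bne  r5, r4, L8  cond=T  regs=(0,1,7,9,9,7)
  step pc=4: slt  r4, r4, r3  regs=(0,1,7,9,0,7)

0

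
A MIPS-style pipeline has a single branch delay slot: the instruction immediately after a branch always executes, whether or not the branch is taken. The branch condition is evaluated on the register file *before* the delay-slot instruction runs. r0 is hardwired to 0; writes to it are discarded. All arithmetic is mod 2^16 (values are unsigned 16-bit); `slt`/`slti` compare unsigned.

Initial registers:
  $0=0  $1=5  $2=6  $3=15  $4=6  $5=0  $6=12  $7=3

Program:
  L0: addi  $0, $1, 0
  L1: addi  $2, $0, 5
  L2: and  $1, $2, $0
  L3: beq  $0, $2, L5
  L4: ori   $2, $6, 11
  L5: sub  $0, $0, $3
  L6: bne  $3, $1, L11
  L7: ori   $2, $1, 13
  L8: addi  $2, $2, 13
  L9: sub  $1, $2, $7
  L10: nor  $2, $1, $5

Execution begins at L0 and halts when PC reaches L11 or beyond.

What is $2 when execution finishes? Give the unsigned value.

13

[0] addi  $0, $1, 0  →  {$0:0, $1:5, $2:6, $3:15, $4:6, $5:0, $6:12, $7:3}
[1] addi  $2, $0, 5  →  {$0:0, $1:5, $2:5, $3:15, $4:6, $5:0, $6:12, $7:3}
[2] and  $1, $2, $0  →  {$0:0, $1:0, $2:5, $3:15, $4:6, $5:0, $6:12, $7:3}
[3] beq  $0, $2, L5  →  {$0:0, $1:0, $2:5, $3:15, $4:6, $5:0, $6:12, $7:3}  ⟨branch fallthrough⟩
[4] ori   $2, $6, 11  →  {$0:0, $1:0, $2:15, $3:15, $4:6, $5:0, $6:12, $7:3}
[5] sub  $0, $0, $3  →  {$0:0, $1:0, $2:15, $3:15, $4:6, $5:0, $6:12, $7:3}
[6] bne  $3, $1, L11  →  {$0:0, $1:0, $2:15, $3:15, $4:6, $5:0, $6:12, $7:3}  ⟨branch taken⟩
[7] ori   $2, $1, 13  →  {$0:0, $1:0, $2:13, $3:15, $4:6, $5:0, $6:12, $7:3}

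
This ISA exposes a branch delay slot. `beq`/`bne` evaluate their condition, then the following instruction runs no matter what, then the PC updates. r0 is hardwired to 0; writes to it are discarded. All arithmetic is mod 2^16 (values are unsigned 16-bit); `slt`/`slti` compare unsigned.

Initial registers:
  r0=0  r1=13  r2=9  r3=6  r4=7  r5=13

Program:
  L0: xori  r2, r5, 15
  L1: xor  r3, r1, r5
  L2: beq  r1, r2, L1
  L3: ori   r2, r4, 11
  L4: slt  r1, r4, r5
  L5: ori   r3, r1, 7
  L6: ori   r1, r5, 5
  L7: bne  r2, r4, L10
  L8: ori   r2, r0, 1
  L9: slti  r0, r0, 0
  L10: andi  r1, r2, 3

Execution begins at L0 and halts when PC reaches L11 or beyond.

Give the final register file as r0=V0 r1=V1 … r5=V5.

r0=0 r1=1 r2=1 r3=7 r4=7 r5=13

#0 xori  r2, r5, 15 ; 0/13/2/6/7/13
#1 xor  r3, r1, r5 ; 0/13/2/0/7/13
#2 beq  r1, r2, L1 ; 0/13/2/0/7/13 ; →fallthru
#3 ori   r2, r4, 11 ; 0/13/15/0/7/13
#4 slt  r1, r4, r5 ; 0/1/15/0/7/13
#5 ori   r3, r1, 7 ; 0/1/15/7/7/13
#6 ori   r1, r5, 5 ; 0/13/15/7/7/13
#7 bne  r2, r4, L10 ; 0/13/15/7/7/13 ; →target
#8 ori   r2, r0, 1 ; 0/13/1/7/7/13
#10 andi  r1, r2, 3 ; 0/1/1/7/7/13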